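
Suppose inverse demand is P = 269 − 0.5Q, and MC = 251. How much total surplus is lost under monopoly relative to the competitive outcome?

Competitive firms price at marginal cost: P = 251, giving Q = 36.
Monopoly sets MR = MC: 269 − Q = 251 ⇒ Q = 18, P = 269 − 0.5·18 = 260.
DWL is the triangle between Q = 18 and Q = 36: ½·(36 − 18)·(260 − 251) = 81.

DWL = 81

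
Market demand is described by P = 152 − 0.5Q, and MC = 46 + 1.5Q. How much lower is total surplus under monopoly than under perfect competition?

Competitive equilibrium sets price equal to marginal cost: 152 − 0.5Q = 46 + 1.5Q, so Q = 53 and P = 125.5.
CS = ½·(152 − 125.5)·53 = 702.25; PS = (125.5·53 − 46·53 − ½·1.5·53²) = 2106.75; TS = 2809.
A monopolist chooses Q where MR = MC. MR = 152 − Q; setting this equal to 46 + 1.5Q gives Q = 42.4 and P = 130.8.
CS = ½·(152 − 130.8)·42.4 = 449.44; PS = (130.8·42.4 − 46·42.4 − ½·1.5·42.4²) = 2247.2; TS = 2696.64.
Change in total surplus: 2696.64 − 2809 = −112.36.

Total surplus falls by 112.36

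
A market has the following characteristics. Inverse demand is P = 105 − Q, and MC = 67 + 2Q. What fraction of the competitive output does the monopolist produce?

A monopolist chooses Q where MR = MC. MR = 105 − 2Q; setting this equal to 67 + 2Q gives Q = 9.5 and P = 95.5.
Competitive equilibrium sets price equal to marginal cost: 105 − Q = 67 + 2Q, so Q = 38/3 and P = 277/3.
Ratio Q_m/Q_c = 9.5/(38/3) = 0.75.

Q_m/Q_c = 0.75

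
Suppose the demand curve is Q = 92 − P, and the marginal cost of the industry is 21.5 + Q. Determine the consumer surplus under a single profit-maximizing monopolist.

Inverting demand: P = 92 − Q.
A monopolist chooses Q where MR = MC. MR = 92 − 2Q; setting this equal to 21.5 + Q gives Q = 23.5 and P = 68.5.
CS = ½·(92 − 68.5)·23.5 = 276.125.

CS = 276.125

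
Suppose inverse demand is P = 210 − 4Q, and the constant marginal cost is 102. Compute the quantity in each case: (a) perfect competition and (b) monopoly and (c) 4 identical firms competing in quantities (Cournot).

Under competition P = MC = 102, so Q = (210 − 102)/4 = 27.
A monopolist chooses Q where MR = MC. MR = 210 − 8Q; setting this equal to 102 gives Q = 13.5 and P = 156.
With 4 symmetric Cournot firms, each firm's FOC gives 210 − 20q = 102, so q = 5.4, Q = 4·5.4 = 21.6, and P = 123.6.

Competition: Q = 27; Monopoly: Q = 13.5; Cournot: Q = 21.6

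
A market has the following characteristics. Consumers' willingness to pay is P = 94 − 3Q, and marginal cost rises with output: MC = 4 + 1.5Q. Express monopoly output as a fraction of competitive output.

Q_m/Q_c = 0.6

Monopoly sets MR = MC: 94 − 6Q = 4 + 1.5Q ⇒ Q = 12, P = 94 − 3·12 = 58.
Under competition P = MC: 94 − 3Q = 4 + 1.5Q ⇒ Q = 20, P = 34.
Ratio Q_m/Q_c = 12/20 = 0.6.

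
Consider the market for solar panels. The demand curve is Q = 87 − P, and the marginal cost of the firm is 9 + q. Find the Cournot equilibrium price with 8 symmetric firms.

Inverting demand: P = 87 − Q.
In a 8-firm Cournot equilibrium, symmetry and the first-order condition give q = (87 − 9)/(10) = 7.8. So Q = 62.4 and P = 24.6.

P = 24.6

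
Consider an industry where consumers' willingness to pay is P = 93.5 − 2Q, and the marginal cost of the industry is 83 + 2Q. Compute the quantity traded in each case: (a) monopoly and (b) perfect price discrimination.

A monopolist chooses Q where MR = MC. MR = 93.5 − 4Q; setting this equal to 83 + 2Q gives Q = 1.75 and P = 90.
A perfectly discriminating monopolist sells every unit with P(Q) ≥ MC(Q), so output equals the competitive quantity Q = 2.625. Each buyer pays their reservation price, so CS = 0 and the firm captures all surplus.

Monopoly: Q = 1.75; Perfect PD: Q = 2.625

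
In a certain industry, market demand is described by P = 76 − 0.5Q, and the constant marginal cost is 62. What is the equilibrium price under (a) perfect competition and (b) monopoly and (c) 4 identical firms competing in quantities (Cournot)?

Competition: P = 62; Monopoly: P = 69; Cournot: P = 64.8

Under competition P = MC = 62, so Q = (76 − 62)/0.5 = 28.
Monopoly sets MR = MC: 76 − Q = 62 ⇒ Q = 14, P = 76 − 0.5·14 = 69.
With 4 symmetric Cournot firms, each firm's FOC gives 76 − 2.5q = 62, so q = 5.6, Q = 4·5.6 = 22.4, and P = 64.8.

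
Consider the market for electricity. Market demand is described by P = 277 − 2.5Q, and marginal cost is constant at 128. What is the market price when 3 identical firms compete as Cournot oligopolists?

With 3 symmetric Cournot firms, each firm's FOC gives 277 − 10q = 128, so q = 14.9, Q = 3·14.9 = 44.7, and P = 165.25.

P = 165.25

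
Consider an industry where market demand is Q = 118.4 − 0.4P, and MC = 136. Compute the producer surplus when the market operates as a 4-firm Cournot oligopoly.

Inverting demand: P = 296 − 2.5Q.
In a 4-firm Cournot equilibrium, symmetry and the first-order condition give q = (296 − 136)/(12.5) = 12.8. So Q = 51.2 and P = 168.
PS = (168 − 136)·51.2 = 1638.4.

PS = 1638.4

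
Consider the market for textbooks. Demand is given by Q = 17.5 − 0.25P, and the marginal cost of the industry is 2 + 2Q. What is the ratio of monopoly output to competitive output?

Q_m/Q_c = 0.6

Inverting demand: P = 70 − 4Q.
Monopoly sets MR = MC: 70 − 8Q = 2 + 2Q ⇒ Q = 6.8, P = 70 − 4·6.8 = 42.8.
Under competition P = MC: 70 − 4Q = 2 + 2Q ⇒ Q = 34/3, P = 74/3.
Ratio Q_m/Q_c = 6.8/(34/3) = 0.6.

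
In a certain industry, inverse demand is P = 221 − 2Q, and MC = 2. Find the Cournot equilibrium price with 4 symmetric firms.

P = 45.8

In a 4-firm Cournot equilibrium, symmetry and the first-order condition give q = (221 − 2)/(10) = 21.9. So Q = 87.6 and P = 45.8.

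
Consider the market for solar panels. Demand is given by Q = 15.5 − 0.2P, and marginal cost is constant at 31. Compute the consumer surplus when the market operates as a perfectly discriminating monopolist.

Inverting demand: P = 77.5 − 5Q.
With perfect price discrimination, output is the efficient level Q = 9.3 (where demand meets MC), but every buyer pays their willingness to pay: CS = 0 and PS = total surplus.
CS = 0.

CS = 0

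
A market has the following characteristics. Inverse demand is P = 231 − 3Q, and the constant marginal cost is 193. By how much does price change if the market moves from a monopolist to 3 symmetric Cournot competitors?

Price falls by 9.5

A monopolist chooses Q where MR = MC. MR = 231 − 6Q; setting this equal to 193 gives Q = 19/3 and P = 212.
In a 3-firm Cournot equilibrium, symmetry and the first-order condition give q = (231 − 193)/(12) = 19/6. So Q = 9.5 and P = 202.5.
Change in price: 202.5 − 212 = −9.5.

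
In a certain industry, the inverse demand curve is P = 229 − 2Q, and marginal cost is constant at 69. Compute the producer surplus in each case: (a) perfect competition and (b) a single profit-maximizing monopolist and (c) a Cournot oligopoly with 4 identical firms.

Competition: PS = 0; Monopoly: PS = 3200; Cournot: PS = 2048

Under competition P = MC = 69, so Q = (229 − 69)/2 = 80.
PS = (69 − 69)·80 = 0.
The monopolist equates marginal revenue to marginal cost: 229 − 4Q = 69, so Q = 40. From demand, P = 149.
PS = (149 − 69)·40 = 3200.
In a 4-firm Cournot equilibrium, symmetry and the first-order condition give q = (229 − 69)/(10) = 16. So Q = 64 and P = 101.
PS = (101 − 69)·64 = 2048.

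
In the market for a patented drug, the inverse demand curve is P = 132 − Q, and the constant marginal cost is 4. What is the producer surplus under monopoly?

PS = 4096

The monopolist equates marginal revenue to marginal cost: 132 − 2Q = 4, so Q = 64. From demand, P = 68.
PS = (68 − 4)·64 = 4096.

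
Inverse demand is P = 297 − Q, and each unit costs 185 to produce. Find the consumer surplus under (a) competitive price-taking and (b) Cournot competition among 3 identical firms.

Under competition P = MC = 185, so Q = (297 − 185)/1 = 112.
CS = ½·(297 − 185)·112 = 6272.
Cournot with 3 identical firms: the symmetric best-response condition is 297 − 4q = 185. Each firm produces q = 28, total output Q = 84, price P = 213.
CS = ½·(297 − 213)·84 = 3528.

Competition: CS = 6272; Cournot: CS = 3528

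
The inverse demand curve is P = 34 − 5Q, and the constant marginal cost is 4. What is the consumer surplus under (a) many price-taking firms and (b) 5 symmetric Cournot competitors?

Competition: CS = 90; Cournot: CS = 62.5

Perfect competition: P = MC = 4, so 34 − 5Q = 4 and Q = 6.
CS = ½·(34 − 4)·6 = 90.
In a 5-firm Cournot equilibrium, symmetry and the first-order condition give q = (34 − 4)/(30) = 1. So Q = 5 and P = 9.
CS = ½·(34 − 9)·5 = 62.5.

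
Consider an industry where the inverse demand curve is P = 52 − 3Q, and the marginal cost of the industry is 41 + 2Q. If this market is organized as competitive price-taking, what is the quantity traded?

Q = 2.2

Under competition P = MC: 52 − 3Q = 41 + 2Q ⇒ Q = 2.2, P = 45.4.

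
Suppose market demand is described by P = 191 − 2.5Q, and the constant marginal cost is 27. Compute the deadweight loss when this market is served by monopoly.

DWL = 1344.8

Under competition P = MC = 27, so Q = (191 − 27)/2.5 = 65.6.
A monopolist chooses Q where MR = MC. MR = 191 − 5Q; setting this equal to 27 gives Q = 32.8 and P = 109.
DWL is the triangle between Q = 32.8 and Q = 65.6: ½·(65.6 − 32.8)·(109 − 27) = 1344.8.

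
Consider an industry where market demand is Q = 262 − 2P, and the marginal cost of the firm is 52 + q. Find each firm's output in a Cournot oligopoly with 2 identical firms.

q_i = 31.6

Inverting demand: P = 131 − 0.5Q.
Cournot with 2 identical firms: the symmetric best-response condition is 131 − 1.5q = 52 + q. Each firm produces q = 31.6, total output Q = 63.2, price P = 99.4.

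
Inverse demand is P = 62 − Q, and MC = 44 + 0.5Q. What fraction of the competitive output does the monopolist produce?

Monopoly sets MR = MC: 62 − 2Q = 44 + 0.5Q ⇒ Q = 7.2, P = 62 − 7.2 = 54.8.
Competitive equilibrium sets price equal to marginal cost: 62 − Q = 44 + 0.5Q, so Q = 12 and P = 50.
Ratio Q_m/Q_c = 7.2/12 = 0.6.

Q_m/Q_c = 0.6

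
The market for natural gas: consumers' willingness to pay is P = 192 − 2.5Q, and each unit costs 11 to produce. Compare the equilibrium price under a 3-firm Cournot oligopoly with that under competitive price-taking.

Cournot: P = 56.25; Competition: P = 11

Cournot with 3 identical firms: the symmetric best-response condition is 192 − 10q = 11. Each firm produces q = 18.1, total output Q = 54.3, price P = 56.25.
Competitive firms price at marginal cost: P = 11, giving Q = 72.4.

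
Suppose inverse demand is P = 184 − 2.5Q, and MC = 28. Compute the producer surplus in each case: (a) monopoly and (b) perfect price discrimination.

Monopoly sets MR = MC: 184 − 5Q = 28 ⇒ Q = 31.2, P = 184 − 2.5·31.2 = 106.
PS = (106 − 28)·31.2 = 2433.6.
Under first-degree price discrimination the firm charges each unit its demand price and produces up to where P = MC, i.e. Q = 62.4. Consumer surplus is zero; producer surplus equals total surplus.
PS = ½·(184 − 28)·62.4 = 4867.2.

Monopoly: PS = 2433.6; Perfect PD: PS = 4867.2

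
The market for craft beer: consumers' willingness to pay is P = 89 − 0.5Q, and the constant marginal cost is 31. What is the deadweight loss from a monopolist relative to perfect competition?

DWL = 841

Under competition P = MC = 31, so Q = (89 − 31)/0.5 = 116.
The monopolist equates marginal revenue to marginal cost: 89 − Q = 31, so Q = 58. From demand, P = 60.
DWL is the triangle between Q = 58 and Q = 116: ½·(116 − 58)·(60 − 31) = 841.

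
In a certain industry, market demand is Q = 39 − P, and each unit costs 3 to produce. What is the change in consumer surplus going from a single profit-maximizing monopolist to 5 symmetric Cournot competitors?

Inverting demand: P = 39 − Q.
A monopolist chooses Q where MR = MC. MR = 39 − 2Q; setting this equal to 3 gives Q = 18 and P = 21.
CS = ½·(39 − 21)·18 = 162.
Cournot with 5 identical firms: the symmetric best-response condition is 39 − 6q = 3. Each firm produces q = 6, total output Q = 30, price P = 9.
CS = ½·(39 − 9)·30 = 450.
Change in consumer surplus: 450 − 162 = 288.

Consumer surplus rises by 288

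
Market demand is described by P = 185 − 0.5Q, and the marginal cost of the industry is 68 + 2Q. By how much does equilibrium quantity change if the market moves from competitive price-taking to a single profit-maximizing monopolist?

Equilibrium quantity falls by 7.8

Under competition P = MC: 185 − 0.5Q = 68 + 2Q ⇒ Q = 46.8, P = 161.6.
A monopolist chooses Q where MR = MC. MR = 185 − Q; setting this equal to 68 + 2Q gives Q = 39 and P = 165.5.
Change in equilibrium quantity: 39 − 46.8 = −7.8.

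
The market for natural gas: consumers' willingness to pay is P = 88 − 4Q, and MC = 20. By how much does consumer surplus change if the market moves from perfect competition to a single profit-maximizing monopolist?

Under competition P = MC = 20, so Q = (88 − 20)/4 = 17.
CS = ½·(88 − 20)·17 = 578.
Monopoly sets MR = MC: 88 − 8Q = 20 ⇒ Q = 8.5, P = 88 − 4·8.5 = 54.
CS = ½·(88 − 54)·8.5 = 144.5.
Change in consumer surplus: 144.5 − 578 = −433.5.

CS falls by 433.5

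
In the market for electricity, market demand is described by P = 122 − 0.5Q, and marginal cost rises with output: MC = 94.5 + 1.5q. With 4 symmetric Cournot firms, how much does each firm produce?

q_i = 6.875

With 4 symmetric Cournot firms, each firm's FOC gives 122 − 2.5q = 94.5 + 1.5q, so q = 6.875, Q = 4·6.875 = 27.5, and P = 108.25.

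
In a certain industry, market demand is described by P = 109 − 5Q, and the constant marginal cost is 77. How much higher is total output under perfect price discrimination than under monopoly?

Q rises by 3.2

A monopolist chooses Q where MR = MC. MR = 109 − 10Q; setting this equal to 77 gives Q = 3.2 and P = 93.
With perfect price discrimination, output is the efficient level Q = 6.4 (where demand meets MC), but every buyer pays their willingness to pay: CS = 0 and PS = total surplus.
Change in total output: 6.4 − 3.2 = 3.2.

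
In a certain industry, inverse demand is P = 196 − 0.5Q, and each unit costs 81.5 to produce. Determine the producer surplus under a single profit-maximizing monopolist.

PS = 6555.125

A monopolist chooses Q where MR = MC. MR = 196 − Q; setting this equal to 81.5 gives Q = 114.5 and P = 138.75.
PS = (138.75 − 81.5)·114.5 = 6555.125.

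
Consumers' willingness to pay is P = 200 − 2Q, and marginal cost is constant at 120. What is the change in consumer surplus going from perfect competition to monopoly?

Competitive firms price at marginal cost: P = 120, giving Q = 40.
CS = ½·(200 − 120)·40 = 1600.
A monopolist chooses Q where MR = MC. MR = 200 − 4Q; setting this equal to 120 gives Q = 20 and P = 160.
CS = ½·(200 − 160)·20 = 400.
Change in consumer surplus: 400 − 1600 = −1200.

Consumer surplus falls by 1200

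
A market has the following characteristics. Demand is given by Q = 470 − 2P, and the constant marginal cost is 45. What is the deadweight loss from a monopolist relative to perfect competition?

Inverting demand: P = 235 − 0.5Q.
Perfect competition: P = MC = 45, so 235 − 0.5Q = 45 and Q = 380.
The monopolist equates marginal revenue to marginal cost: 235 − Q = 45, so Q = 190. From demand, P = 140.
DWL is the triangle between Q = 190 and Q = 380: ½·(380 − 190)·(140 − 45) = 9025.

DWL = 9025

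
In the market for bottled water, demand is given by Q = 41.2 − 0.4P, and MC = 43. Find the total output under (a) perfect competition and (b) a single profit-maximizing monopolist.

Competition: Q = 24; Monopoly: Q = 12

Inverting demand: P = 103 − 2.5Q.
Perfect competition: P = MC = 43, so 103 − 2.5Q = 43 and Q = 24.
Monopoly sets MR = MC: 103 − 5Q = 43 ⇒ Q = 12, P = 103 − 2.5·12 = 73.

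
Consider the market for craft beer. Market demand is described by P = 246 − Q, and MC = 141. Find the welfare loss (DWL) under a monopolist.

Under competition P = MC = 141, so Q = (246 − 141)/1 = 105.
A monopolist chooses Q where MR = MC. MR = 246 − 2Q; setting this equal to 141 gives Q = 52.5 and P = 193.5.
DWL is the triangle between Q = 52.5 and Q = 105: ½·(105 − 52.5)·(193.5 − 141) = 1378.125.

DWL = 1378.125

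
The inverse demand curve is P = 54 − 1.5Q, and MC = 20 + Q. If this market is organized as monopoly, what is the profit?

A monopolist chooses Q where MR = MC. MR = 54 − 3Q; setting this equal to 20 + Q gives Q = 8.5 and P = 41.25.
Profit = 41.25·8.5 − (20·8.5 + ½·1·8.5²) = 144.5.

Profit = 144.5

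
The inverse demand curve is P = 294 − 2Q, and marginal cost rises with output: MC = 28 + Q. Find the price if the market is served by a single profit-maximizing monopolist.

P = 187.6

A monopolist chooses Q where MR = MC. MR = 294 − 4Q; setting this equal to 28 + Q gives Q = 53.2 and P = 187.6.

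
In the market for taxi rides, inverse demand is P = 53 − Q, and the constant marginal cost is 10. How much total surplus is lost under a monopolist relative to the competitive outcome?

DWL = 231.125

Competitive firms price at marginal cost: P = 10, giving Q = 43.
The monopolist equates marginal revenue to marginal cost: 53 − 2Q = 10, so Q = 21.5. From demand, P = 31.5.
DWL is the triangle between Q = 21.5 and Q = 43: ½·(43 − 21.5)·(31.5 − 10) = 231.125.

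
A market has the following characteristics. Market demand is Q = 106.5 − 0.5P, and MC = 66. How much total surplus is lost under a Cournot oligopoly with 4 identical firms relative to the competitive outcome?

DWL = 216.09

Inverting demand: P = 213 − 2Q.
Competitive firms price at marginal cost: P = 66, giving Q = 73.5.
In a 4-firm Cournot equilibrium, symmetry and the first-order condition give q = (213 − 66)/(10) = 14.7. So Q = 58.8 and P = 95.4.
DWL is the triangle between Q = 58.8 and Q = 73.5: ½·(73.5 − 58.8)·(95.4 − 66) = 216.09.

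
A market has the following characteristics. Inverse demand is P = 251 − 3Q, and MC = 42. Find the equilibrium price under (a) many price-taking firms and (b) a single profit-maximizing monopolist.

Competitive firms price at marginal cost: P = 42, giving Q = 209/3.
Monopoly sets MR = MC: 251 − 6Q = 42 ⇒ Q = 209/6, P = 251 − 3·209/6 = 146.5.

Competition: P = 42; Monopoly: P = 146.5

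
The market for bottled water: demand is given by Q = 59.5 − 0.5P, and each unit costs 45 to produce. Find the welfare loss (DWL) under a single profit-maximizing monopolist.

Inverting demand: P = 119 − 2Q.
Under competition P = MC = 45, so Q = (119 − 45)/2 = 37.
The monopolist equates marginal revenue to marginal cost: 119 − 4Q = 45, so Q = 18.5. From demand, P = 82.
DWL is the triangle between Q = 18.5 and Q = 37: ½·(37 − 18.5)·(82 − 45) = 342.25.

DWL = 342.25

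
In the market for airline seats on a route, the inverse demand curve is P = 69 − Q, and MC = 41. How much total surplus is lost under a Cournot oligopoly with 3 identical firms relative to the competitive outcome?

Competitive firms price at marginal cost: P = 41, giving Q = 28.
In a 3-firm Cournot equilibrium, symmetry and the first-order condition give q = (69 − 41)/(4) = 7. So Q = 21 and P = 48.
DWL is the triangle between Q = 21 and Q = 28: ½·(28 − 21)·(48 − 41) = 24.5.

DWL = 24.5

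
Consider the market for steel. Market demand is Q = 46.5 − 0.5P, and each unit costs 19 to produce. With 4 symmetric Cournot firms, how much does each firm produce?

Inverting demand: P = 93 − 2Q.
Cournot with 4 identical firms: the symmetric best-response condition is 93 − 10q = 19. Each firm produces q = 7.4, total output Q = 29.6, price P = 33.8.

q_i = 7.4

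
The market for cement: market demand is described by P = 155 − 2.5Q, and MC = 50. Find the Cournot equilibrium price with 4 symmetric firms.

P = 71

With 4 symmetric Cournot firms, each firm's FOC gives 155 − 12.5q = 50, so q = 8.4, Q = 4·8.4 = 33.6, and P = 71.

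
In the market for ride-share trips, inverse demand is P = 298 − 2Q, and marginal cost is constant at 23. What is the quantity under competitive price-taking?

Q = 137.5

Under competition P = MC = 23, so Q = (298 − 23)/2 = 137.5.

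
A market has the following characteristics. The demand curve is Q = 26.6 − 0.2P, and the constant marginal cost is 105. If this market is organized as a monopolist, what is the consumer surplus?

Inverting demand: P = 133 − 5Q.
The monopolist equates marginal revenue to marginal cost: 133 − 10Q = 105, so Q = 2.8. From demand, P = 119.
CS = ½·(133 − 119)·2.8 = 19.6.

CS = 19.6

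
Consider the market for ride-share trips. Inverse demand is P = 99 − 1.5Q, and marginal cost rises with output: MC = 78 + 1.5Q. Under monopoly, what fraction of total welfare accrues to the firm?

A monopolist chooses Q where MR = MC. MR = 99 − 3Q; setting this equal to 78 + 1.5Q gives Q = 14/3 and P = 92.
CS = ½·(99 − 92)·14/3 = 49/3.
PS = P·Q − VC(Q) = 92·14/3 − (78·14/3 + ½·1.5·(14/3)²) = 49.
Share captured = PS/TS = 49/(196/3) = 0.75.

PS/TS = 0.75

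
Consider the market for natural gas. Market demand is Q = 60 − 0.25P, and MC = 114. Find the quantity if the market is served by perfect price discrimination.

Inverting demand: P = 240 − 4Q.
With perfect price discrimination, output is the efficient level Q = 31.5 (where demand meets MC), but every buyer pays their willingness to pay: CS = 0 and PS = total surplus.

Q = 31.5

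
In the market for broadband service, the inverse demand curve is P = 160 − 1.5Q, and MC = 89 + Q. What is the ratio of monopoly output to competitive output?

The monopolist equates marginal revenue to marginal cost: 160 − 3Q = 89 + Q, so Q = 17.75. From demand, P = 133.375.
Under competition P = MC: 160 − 1.5Q = 89 + Q ⇒ Q = 28.4, P = 117.4.
Ratio Q_m/Q_c = 17.75/28.4 = 0.625.

Q_m/Q_c = 0.625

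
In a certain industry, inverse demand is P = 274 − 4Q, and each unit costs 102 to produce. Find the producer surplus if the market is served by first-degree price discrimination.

PS = 3698

A perfectly discriminating monopolist sells every unit with P(Q) ≥ MC(Q), so output equals the competitive quantity Q = 43. Each buyer pays their reservation price, so CS = 0 and the firm captures all surplus.
PS = ½·(274 − 102)·43 = 3698.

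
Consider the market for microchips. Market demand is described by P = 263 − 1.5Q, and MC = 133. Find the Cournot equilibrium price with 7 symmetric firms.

P = 149.25

Cournot with 7 identical firms: the symmetric best-response condition is 263 − 12q = 133. Each firm produces q = 65/6, total output Q = 455/6, price P = 149.25.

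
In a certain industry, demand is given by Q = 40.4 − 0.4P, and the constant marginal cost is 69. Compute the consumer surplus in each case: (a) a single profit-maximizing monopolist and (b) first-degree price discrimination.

Monopoly: CS = 51.2; Perfect PD: CS = 0

Inverting demand: P = 101 − 2.5Q.
Monopoly sets MR = MC: 101 − 5Q = 69 ⇒ Q = 6.4, P = 101 − 2.5·6.4 = 85.
CS = ½·(101 − 85)·6.4 = 51.2.
With perfect price discrimination, output is the efficient level Q = 12.8 (where demand meets MC), but every buyer pays their willingness to pay: CS = 0 and PS = total surplus.
CS = 0.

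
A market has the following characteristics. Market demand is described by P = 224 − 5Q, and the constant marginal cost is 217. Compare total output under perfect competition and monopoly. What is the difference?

Q falls by 0.7

Under competition P = MC = 217, so Q = (224 − 217)/5 = 1.4.
The monopolist equates marginal revenue to marginal cost: 224 − 10Q = 217, so Q = 0.7. From demand, P = 220.5.
Change in total output: 0.7 − 1.4 = −0.7.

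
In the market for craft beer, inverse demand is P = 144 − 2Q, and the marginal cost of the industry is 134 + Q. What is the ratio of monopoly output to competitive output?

A monopolist chooses Q where MR = MC. MR = 144 − 4Q; setting this equal to 134 + Q gives Q = 2 and P = 140.
Competitive equilibrium sets price equal to marginal cost: 144 − 2Q = 134 + Q, so Q = 10/3 and P = 412/3.
Ratio Q_m/Q_c = 2/(10/3) = 0.6.

Q_m/Q_c = 0.6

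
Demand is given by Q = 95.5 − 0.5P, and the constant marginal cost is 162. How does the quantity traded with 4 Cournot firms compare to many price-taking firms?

Inverting demand: P = 191 − 2Q.
Cournot with 4 identical firms: the symmetric best-response condition is 191 − 10q = 162. Each firm produces q = 2.9, total output Q = 11.6, price P = 167.8.
Under competition P = MC = 162, so Q = (191 − 162)/2 = 14.5.

Cournot: Q = 11.6; Competition: Q = 14.5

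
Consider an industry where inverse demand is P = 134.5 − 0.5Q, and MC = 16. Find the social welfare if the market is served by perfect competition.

Competitive firms price at marginal cost: P = 16, giving Q = 237.
CS = ½·(134.5 − 16)·237 = 14042.25; PS = (16 − 16)·237 = 0; TS = 14042.25.

TS = 14042.25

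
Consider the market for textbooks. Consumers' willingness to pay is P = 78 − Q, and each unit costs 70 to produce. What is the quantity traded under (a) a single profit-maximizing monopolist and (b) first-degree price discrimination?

The monopolist equates marginal revenue to marginal cost: 78 − 2Q = 70, so Q = 4. From demand, P = 74.
A perfectly discriminating monopolist sells every unit with P(Q) ≥ MC(Q), so output equals the competitive quantity Q = 8. Each buyer pays their reservation price, so CS = 0 and the firm captures all surplus.

Monopoly: Q = 4; Perfect PD: Q = 8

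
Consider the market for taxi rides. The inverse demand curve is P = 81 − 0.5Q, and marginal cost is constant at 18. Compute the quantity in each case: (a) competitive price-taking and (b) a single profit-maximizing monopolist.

Perfect competition: P = MC = 18, so 81 − 0.5Q = 18 and Q = 126.
Monopoly sets MR = MC: 81 − Q = 18 ⇒ Q = 63, P = 81 − 0.5·63 = 49.5.

Competition: Q = 126; Monopoly: Q = 63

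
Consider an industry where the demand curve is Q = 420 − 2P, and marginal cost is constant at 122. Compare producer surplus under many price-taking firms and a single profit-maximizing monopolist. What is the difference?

Producer surplus rises by 3872

Inverting demand: P = 210 − 0.5Q.
Competitive firms price at marginal cost: P = 122, giving Q = 176.
PS = (122 − 122)·176 = 0.
A monopolist chooses Q where MR = MC. MR = 210 − Q; setting this equal to 122 gives Q = 88 and P = 166.
PS = (166 − 122)·88 = 3872.
Change in producer surplus: 3872 − 0 = 3872.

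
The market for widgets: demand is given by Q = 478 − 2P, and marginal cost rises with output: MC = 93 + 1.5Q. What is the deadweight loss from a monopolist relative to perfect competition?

Inverting demand: P = 239 − 0.5Q.
Under competition P = MC: 239 − 0.5Q = 93 + 1.5Q ⇒ Q = 73, P = 202.5.
A monopolist chooses Q where MR = MC. MR = 239 − Q; setting this equal to 93 + 1.5Q gives Q = 58.4 and P = 209.8.
CS = ½·(239 − 202.5)·73 = 1332.25; PS = (202.5·73 − 93·73 − ½·1.5·73²) = 3996.75; TS = 5329.
CS = ½·(239 − 209.8)·58.4 = 852.64; PS = (209.8·58.4 − 93·58.4 − ½·1.5·58.4²) = 4263.2; TS = 5115.84.
DWL = 5329 − 5115.84 = 213.16.

DWL = 213.16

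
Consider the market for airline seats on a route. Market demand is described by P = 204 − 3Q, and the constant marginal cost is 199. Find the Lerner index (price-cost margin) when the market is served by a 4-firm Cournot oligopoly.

Cournot with 4 identical firms: the symmetric best-response condition is 204 − 15q = 199. Each firm produces q = 1/3, total output Q = 4/3, price P = 200.
Lerner index = (P − MC)/P = (200 − 199)/200 = 0.005.

Lerner index = 0.005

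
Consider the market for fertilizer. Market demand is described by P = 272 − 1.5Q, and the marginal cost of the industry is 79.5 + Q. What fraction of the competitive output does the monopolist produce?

The monopolist equates marginal revenue to marginal cost: 272 − 3Q = 79.5 + Q, so Q = 48.125. From demand, P = 3197/16.
Under competition P = MC: 272 − 1.5Q = 79.5 + Q ⇒ Q = 77, P = 156.5.
Ratio Q_m/Q_c = 48.125/77 = 0.625.

Q_m/Q_c = 0.625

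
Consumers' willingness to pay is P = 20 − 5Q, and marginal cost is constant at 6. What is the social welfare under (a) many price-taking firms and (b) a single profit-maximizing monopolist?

Under competition P = MC = 6, so Q = (20 − 6)/5 = 2.8.
CS = ½·(20 − 6)·2.8 = 19.6; PS = (6 − 6)·2.8 = 0; TS = 19.6.
Monopoly sets MR = MC: 20 − 10Q = 6 ⇒ Q = 1.4, P = 20 − 5·1.4 = 13.
CS = ½·(20 − 13)·1.4 = 4.9; PS = (13 − 6)·1.4 = 9.8; TS = 14.7.

Competition: TS = 19.6; Monopoly: TS = 14.7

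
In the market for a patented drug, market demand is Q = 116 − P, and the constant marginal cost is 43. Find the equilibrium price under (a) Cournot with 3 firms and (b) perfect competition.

Inverting demand: P = 116 − Q.
In a 3-firm Cournot equilibrium, symmetry and the first-order condition give q = (116 − 43)/(4) = 18.25. So Q = 54.75 and P = 61.25.
Competitive firms price at marginal cost: P = 43, giving Q = 73.

Cournot: P = 61.25; Competition: P = 43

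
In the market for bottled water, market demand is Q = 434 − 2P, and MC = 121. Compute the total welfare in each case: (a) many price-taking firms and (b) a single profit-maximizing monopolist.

Competition: TS = 9216; Monopoly: TS = 6912

Inverting demand: P = 217 − 0.5Q.
Competitive firms price at marginal cost: P = 121, giving Q = 192.
CS = ½·(217 − 121)·192 = 9216; PS = (121 − 121)·192 = 0; TS = 9216.
The monopolist equates marginal revenue to marginal cost: 217 − Q = 121, so Q = 96. From demand, P = 169.
CS = ½·(217 − 169)·96 = 2304; PS = (169 − 121)·96 = 4608; TS = 6912.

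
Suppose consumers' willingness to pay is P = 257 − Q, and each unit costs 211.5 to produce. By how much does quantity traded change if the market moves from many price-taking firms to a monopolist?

Under competition P = MC = 211.5, so Q = (257 − 211.5)/1 = 45.5.
A monopolist chooses Q where MR = MC. MR = 257 − 2Q; setting this equal to 211.5 gives Q = 22.75 and P = 234.25.
Change in quantity traded: 22.75 − 45.5 = −22.75.

Quantity traded falls by 22.75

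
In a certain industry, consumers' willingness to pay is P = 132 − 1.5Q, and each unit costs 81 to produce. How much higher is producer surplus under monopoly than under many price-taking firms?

PS rises by 433.5

Competitive firms price at marginal cost: P = 81, giving Q = 34.
PS = (81 − 81)·34 = 0.
Monopoly sets MR = MC: 132 − 3Q = 81 ⇒ Q = 17, P = 132 − 1.5·17 = 106.5.
PS = (106.5 − 81)·17 = 433.5.
Change in producer surplus: 433.5 − 0 = 433.5.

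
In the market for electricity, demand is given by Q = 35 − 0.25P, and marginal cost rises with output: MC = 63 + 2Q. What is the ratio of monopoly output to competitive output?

Q_m/Q_c = 0.6

Inverting demand: P = 140 − 4Q.
A monopolist chooses Q where MR = MC. MR = 140 − 8Q; setting this equal to 63 + 2Q gives Q = 7.7 and P = 109.2.
Competitive equilibrium sets price equal to marginal cost: 140 − 4Q = 63 + 2Q, so Q = 77/6 and P = 266/3.
Ratio Q_m/Q_c = 7.7/(77/6) = 0.6.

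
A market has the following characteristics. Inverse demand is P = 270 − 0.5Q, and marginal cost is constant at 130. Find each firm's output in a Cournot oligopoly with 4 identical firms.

Cournot with 4 identical firms: the symmetric best-response condition is 270 − 2.5q = 130. Each firm produces q = 56, total output Q = 224, price P = 158.

q_i = 56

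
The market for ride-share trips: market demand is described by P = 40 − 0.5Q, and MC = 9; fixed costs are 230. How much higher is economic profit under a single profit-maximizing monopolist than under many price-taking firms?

π rises by 480.5

Competitive firms price at marginal cost: P = 9, giving Q = 62.
Profit = (9 − 9)·62 − 230 = −230.
The monopolist equates marginal revenue to marginal cost: 40 − Q = 9, so Q = 31. From demand, P = 24.5.
Profit = (24.5 − 9)·31 − 230 = 250.5.
Change in economic profit: 250.5 − −230 = 480.5.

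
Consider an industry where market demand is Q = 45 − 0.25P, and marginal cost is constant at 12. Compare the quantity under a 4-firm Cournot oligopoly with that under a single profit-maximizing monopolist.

Cournot: Q = 33.6; Monopoly: Q = 21

Inverting demand: P = 180 − 4Q.
With 4 symmetric Cournot firms, each firm's FOC gives 180 − 20q = 12, so q = 8.4, Q = 4·8.4 = 33.6, and P = 45.6.
The monopolist equates marginal revenue to marginal cost: 180 − 8Q = 12, so Q = 21. From demand, P = 96.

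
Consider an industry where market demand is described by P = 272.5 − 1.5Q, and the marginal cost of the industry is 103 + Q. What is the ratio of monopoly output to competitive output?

The monopolist equates marginal revenue to marginal cost: 272.5 − 3Q = 103 + Q, so Q = 42.375. From demand, P = 3343/16.
Competitive equilibrium sets price equal to marginal cost: 272.5 − 1.5Q = 103 + Q, so Q = 67.8 and P = 170.8.
Ratio Q_m/Q_c = 42.375/67.8 = 0.625.

Q_m/Q_c = 0.625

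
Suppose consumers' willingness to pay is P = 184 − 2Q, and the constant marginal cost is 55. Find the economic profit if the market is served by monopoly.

Profit = 2080.125

The monopolist equates marginal revenue to marginal cost: 184 − 4Q = 55, so Q = 32.25. From demand, P = 119.5.
Profit = (119.5 − 55)·32.25 = 2080.125.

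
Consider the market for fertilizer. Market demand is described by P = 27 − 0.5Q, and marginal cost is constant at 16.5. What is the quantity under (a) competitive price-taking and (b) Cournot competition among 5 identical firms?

Under competition P = MC = 16.5, so Q = (27 − 16.5)/0.5 = 21.
Cournot with 5 identical firms: the symmetric best-response condition is 27 − 3q = 16.5. Each firm produces q = 3.5, total output Q = 17.5, price P = 18.25.

Competition: Q = 21; Cournot: Q = 17.5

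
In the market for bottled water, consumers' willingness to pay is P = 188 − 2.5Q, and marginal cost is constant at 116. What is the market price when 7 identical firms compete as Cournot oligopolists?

P = 125

With 7 symmetric Cournot firms, each firm's FOC gives 188 − 20q = 116, so q = 3.6, Q = 7·3.6 = 25.2, and P = 125.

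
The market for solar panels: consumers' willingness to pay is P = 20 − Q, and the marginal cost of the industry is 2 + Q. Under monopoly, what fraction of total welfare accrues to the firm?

PS/TS = 0.75

A monopolist chooses Q where MR = MC. MR = 20 − 2Q; setting this equal to 2 + Q gives Q = 6 and P = 14.
CS = ½·(20 − 14)·6 = 18.
PS = P·Q − VC(Q) = 14·6 − (2·6 + ½·1·6²) = 54.
Share captured = PS/TS = 54/72 = 0.75.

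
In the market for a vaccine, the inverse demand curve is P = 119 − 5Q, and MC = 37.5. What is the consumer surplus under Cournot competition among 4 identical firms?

CS = 425.104

With 4 symmetric Cournot firms, each firm's FOC gives 119 − 25q = 37.5, so q = 3.26, Q = 4·3.26 = 13.04, and P = 53.8.
CS = ½·(119 − 53.8)·13.04 = 425.104.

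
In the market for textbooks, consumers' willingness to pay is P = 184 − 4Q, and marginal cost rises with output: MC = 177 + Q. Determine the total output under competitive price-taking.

Q = 1.4

Competitive equilibrium sets price equal to marginal cost: 184 − 4Q = 177 + Q, so Q = 1.4 and P = 178.4.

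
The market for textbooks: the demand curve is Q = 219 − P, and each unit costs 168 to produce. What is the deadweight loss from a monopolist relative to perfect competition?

Inverting demand: P = 219 − Q.
Perfect competition: P = MC = 168, so 219 − Q = 168 and Q = 51.
A monopolist chooses Q where MR = MC. MR = 219 − 2Q; setting this equal to 168 gives Q = 25.5 and P = 193.5.
DWL is the triangle between Q = 25.5 and Q = 51: ½·(51 − 25.5)·(193.5 − 168) = 325.125.

DWL = 325.125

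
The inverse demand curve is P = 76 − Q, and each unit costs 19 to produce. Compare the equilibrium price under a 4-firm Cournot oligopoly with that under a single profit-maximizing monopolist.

With 4 symmetric Cournot firms, each firm's FOC gives 76 − 5q = 19, so q = 11.4, Q = 4·11.4 = 45.6, and P = 30.4.
A monopolist chooses Q where MR = MC. MR = 76 − 2Q; setting this equal to 19 gives Q = 28.5 and P = 47.5.

Cournot: P = 30.4; Monopoly: P = 47.5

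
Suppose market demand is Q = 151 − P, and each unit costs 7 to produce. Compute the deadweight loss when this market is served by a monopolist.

Inverting demand: P = 151 − Q.
Under competition P = MC = 7, so Q = (151 − 7)/1 = 144.
Monopoly sets MR = MC: 151 − 2Q = 7 ⇒ Q = 72, P = 151 − 72 = 79.
DWL is the triangle between Q = 72 and Q = 144: ½·(144 − 72)·(79 − 7) = 2592.

DWL = 2592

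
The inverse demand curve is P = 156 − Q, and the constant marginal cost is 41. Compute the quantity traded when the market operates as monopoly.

A monopolist chooses Q where MR = MC. MR = 156 − 2Q; setting this equal to 41 gives Q = 57.5 and P = 98.5.

Q = 57.5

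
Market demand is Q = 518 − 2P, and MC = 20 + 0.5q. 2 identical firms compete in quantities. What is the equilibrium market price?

Inverting demand: P = 259 − 0.5Q.
Cournot with 2 identical firms: the symmetric best-response condition is 259 − 1.5q = 20 + 0.5q. Each firm produces q = 119.5, total output Q = 239, price P = 139.5.

P = 139.5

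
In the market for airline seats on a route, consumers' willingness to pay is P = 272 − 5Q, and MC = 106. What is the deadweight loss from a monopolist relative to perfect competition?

Perfect competition: P = MC = 106, so 272 − 5Q = 106 and Q = 33.2.
A monopolist chooses Q where MR = MC. MR = 272 − 10Q; setting this equal to 106 gives Q = 16.6 and P = 189.
DWL is the triangle between Q = 16.6 and Q = 33.2: ½·(33.2 − 16.6)·(189 − 106) = 688.9.

DWL = 688.9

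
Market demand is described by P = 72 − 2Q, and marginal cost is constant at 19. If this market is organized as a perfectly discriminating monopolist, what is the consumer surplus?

CS = 0

A perfectly discriminating monopolist sells every unit with P(Q) ≥ MC(Q), so output equals the competitive quantity Q = 26.5. Each buyer pays their reservation price, so CS = 0 and the firm captures all surplus.
CS = 0.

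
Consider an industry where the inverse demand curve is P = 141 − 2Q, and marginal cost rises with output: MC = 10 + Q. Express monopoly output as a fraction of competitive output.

Monopoly sets MR = MC: 141 − 4Q = 10 + Q ⇒ Q = 26.2, P = 141 − 2·26.2 = 88.6.
Competitive equilibrium sets price equal to marginal cost: 141 − 2Q = 10 + Q, so Q = 131/3 and P = 161/3.
Ratio Q_m/Q_c = 26.2/(131/3) = 0.6.

Q_m/Q_c = 0.6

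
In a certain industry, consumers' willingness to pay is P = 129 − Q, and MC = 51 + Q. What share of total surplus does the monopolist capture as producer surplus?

PS/TS = 0.75

Monopoly sets MR = MC: 129 − 2Q = 51 + Q ⇒ Q = 26, P = 129 − 26 = 103.
CS = ½·(129 − 103)·26 = 338.
PS = P·Q − VC(Q) = 103·26 − (51·26 + ½·1·26²) = 1014.
Share captured = PS/TS = 1014/1352 = 0.75.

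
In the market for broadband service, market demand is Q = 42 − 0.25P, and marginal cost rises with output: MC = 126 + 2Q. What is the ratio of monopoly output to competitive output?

Inverting demand: P = 168 − 4Q.
A monopolist chooses Q where MR = MC. MR = 168 − 8Q; setting this equal to 126 + 2Q gives Q = 4.2 and P = 151.2.
Under competition P = MC: 168 − 4Q = 126 + 2Q ⇒ Q = 7, P = 140.
Ratio Q_m/Q_c = 4.2/7 = 0.6.

Q_m/Q_c = 0.6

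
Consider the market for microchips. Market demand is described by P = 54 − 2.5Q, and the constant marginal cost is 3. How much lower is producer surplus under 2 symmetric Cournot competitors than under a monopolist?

Monopoly sets MR = MC: 54 − 5Q = 3 ⇒ Q = 10.2, P = 54 − 2.5·10.2 = 28.5.
PS = (28.5 − 3)·10.2 = 260.1.
Cournot with 2 identical firms: the symmetric best-response condition is 54 − 7.5q = 3. Each firm produces q = 6.8, total output Q = 13.6, price P = 20.
PS = (20 − 3)·13.6 = 231.2.
Change in producer surplus: 231.2 − 260.1 = −28.9.

PS falls by 28.9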